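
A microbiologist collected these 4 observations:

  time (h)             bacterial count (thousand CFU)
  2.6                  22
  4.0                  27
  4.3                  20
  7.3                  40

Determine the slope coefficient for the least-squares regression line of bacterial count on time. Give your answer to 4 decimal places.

n = 4, Σx = 18.2, Σy = 109, Σxy = 543.2, Σx² = 94.54
Sxx = Σx² − (Σx)²/n = 94.54 − 82.81 = 11.73
Sxy = Σxy − (Σx)(Σy)/n = 543.2 − 495.95 = 47.25
b = Sxy/Sxx = 47.25/11.73 = 4.028133

4.0281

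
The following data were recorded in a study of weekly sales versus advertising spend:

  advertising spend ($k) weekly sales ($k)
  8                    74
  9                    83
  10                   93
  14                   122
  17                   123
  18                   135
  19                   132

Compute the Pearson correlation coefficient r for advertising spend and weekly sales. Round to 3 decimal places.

0.971

n = 7, Σx = 95, Σy = 762, Σxy = 11006, Σx² = 1415, Σy² = 86676
Sxx = Σx² − (Σx)²/n = 1415 − 1289.285714 = 125.714286
Sxy = Σxy − (Σx)(Σy)/n = 11006 − 10341.428571 = 664.571429
Syy = Σy² − (Σy)²/n = 86676 − 82949.142857 = 3726.857143
r = Sxy/√(Sxx·Syy) = 664.571429/√(468519.183673) = 664.571429/684.484612 = 0.970908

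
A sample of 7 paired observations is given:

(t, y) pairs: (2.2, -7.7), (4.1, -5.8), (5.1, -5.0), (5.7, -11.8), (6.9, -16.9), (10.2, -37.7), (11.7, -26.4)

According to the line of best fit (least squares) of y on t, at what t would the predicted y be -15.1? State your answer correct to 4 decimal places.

6.3036

n = 7, Σx = 45.9, Σy = -111.3, Σxy = -943.51, Σx² = 368.69
Sxx = Σx² − (Σx)²/n = 368.69 − 300.972857 = 67.717143
Sxy = Σxy − (Σx)(Σy)/n = -943.51 − (-729.81) = -213.7
b = Sxy/Sxx = -213.7/67.717143 = -3.155774
a = ȳ − b·x̄ = -15.9 − (-3.155774)·6.557143 = 4.792861
Set a + b·x = -15.1: x = (-15.1 − 4.792861) / (-3.155774) = 6.303639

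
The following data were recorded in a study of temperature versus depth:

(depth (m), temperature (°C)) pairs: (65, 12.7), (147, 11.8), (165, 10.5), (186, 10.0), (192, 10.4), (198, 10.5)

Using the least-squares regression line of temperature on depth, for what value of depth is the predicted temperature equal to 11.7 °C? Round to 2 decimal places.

n = 6, Σx = 953, Σy = 65.9, Σxy = 10228.4, Σx² = 163723
Sxx = Σx² − (Σx)²/n = 163723 − 151368.166667 = 12354.833333
Sxy = Σxy − (Σx)(Σy)/n = 10228.4 − 10467.116667 = -238.716667
b = Sxy/Sxx = -238.716667/12354.833333 = -0.019322
a = ȳ − b·x̄ = 10.983333 − (-0.019322)·158.833333 = 14.052267
Set a + b·x = 11.7: x = (11.7 − 14.052267) / (-0.019322) = 121.742093

121.74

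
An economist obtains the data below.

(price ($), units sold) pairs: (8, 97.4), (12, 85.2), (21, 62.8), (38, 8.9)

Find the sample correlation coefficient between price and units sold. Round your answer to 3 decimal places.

n = 4, Σx = 79, Σy = 254.3, Σxy = 3458.6, Σx² = 2093, Σy² = 20768.85
Sxx = Σx² − (Σx)²/n = 2093 − 1560.25 = 532.75
Sxy = Σxy − (Σx)(Σy)/n = 3458.6 − 5022.425 = -1563.825
Syy = Σy² − (Σy)²/n = 20768.85 − 16167.1225 = 4601.7275
r = Sxy/√(Sxx·Syy) = -1563.825/√(2451570.325625) = -1563.825/1565.749126 = -0.998771

-0.999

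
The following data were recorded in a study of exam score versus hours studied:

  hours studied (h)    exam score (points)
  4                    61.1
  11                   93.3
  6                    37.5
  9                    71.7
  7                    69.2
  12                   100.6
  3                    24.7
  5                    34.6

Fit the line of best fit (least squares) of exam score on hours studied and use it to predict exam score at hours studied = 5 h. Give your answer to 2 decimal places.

n = 8, Σx = 57, Σy = 492.7, Σxy = 4079.7, Σx² = 481
Sxx = Σx² − (Σx)²/n = 481 − 406.125 = 74.875
Sxy = Σxy − (Σx)(Σy)/n = 4079.7 − 3510.4875 = 569.2125
b = Sxy/Sxx = 569.2125/74.875 = 7.602170
a = ȳ − b·x̄ = 61.5875 − 7.602170·7.125 = 7.422037
ŷ(5) = a + b·5 = 7.422037 + 7.602170·5 = 45.432888

45.43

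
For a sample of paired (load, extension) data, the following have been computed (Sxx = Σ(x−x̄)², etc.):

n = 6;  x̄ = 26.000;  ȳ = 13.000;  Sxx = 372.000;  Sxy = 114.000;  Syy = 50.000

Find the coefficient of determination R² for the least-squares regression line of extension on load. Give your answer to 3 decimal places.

0.699

R² = Sxy²/(Sxx·Syy) = (114)²/(372·50) = 0.698710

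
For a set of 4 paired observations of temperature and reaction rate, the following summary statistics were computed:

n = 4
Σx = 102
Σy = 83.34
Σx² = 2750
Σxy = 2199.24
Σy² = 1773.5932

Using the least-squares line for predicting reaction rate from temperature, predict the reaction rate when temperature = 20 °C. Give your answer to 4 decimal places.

Sxx = Σx² − (Σx)²/n = 2750 − 2601 = 149
Sxy = Σxy − (Σx)(Σy)/n = 2199.24 − 2125.17 = 74.07
b = Sxy/Sxx = 74.07/149 = 0.497114
a = ȳ − b·x̄ = 20.835 − 0.497114·25.5 = 8.158591
ŷ(20) = a + b·20 = 8.158591 + 0.497114·20 = 18.100872

18.1009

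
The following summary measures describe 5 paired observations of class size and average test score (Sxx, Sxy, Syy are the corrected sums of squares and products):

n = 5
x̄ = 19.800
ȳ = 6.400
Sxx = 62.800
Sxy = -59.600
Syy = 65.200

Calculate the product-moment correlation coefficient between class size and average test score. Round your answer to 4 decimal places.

-0.9314

r = Sxy/√(Sxx·Syy) = -59.6/√(4094.56) = -59.6/63.988749 = -0.931414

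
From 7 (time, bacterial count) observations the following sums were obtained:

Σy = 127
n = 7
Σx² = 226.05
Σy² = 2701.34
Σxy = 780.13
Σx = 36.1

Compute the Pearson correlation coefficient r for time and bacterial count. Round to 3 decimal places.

Sxx = Σx² − (Σx)²/n = 226.05 − 186.172857 = 39.877143
Sxy = Σxy − (Σx)(Σy)/n = 780.13 − 654.957143 = 125.172857
Syy = Σy² − (Σy)²/n = 2701.34 − 2304.142857 = 397.197143
r = Sxy/√(Sxx·Syy) = 125.172857/√(15839.087208) = 125.172857/125.853435 = 0.994592

0.995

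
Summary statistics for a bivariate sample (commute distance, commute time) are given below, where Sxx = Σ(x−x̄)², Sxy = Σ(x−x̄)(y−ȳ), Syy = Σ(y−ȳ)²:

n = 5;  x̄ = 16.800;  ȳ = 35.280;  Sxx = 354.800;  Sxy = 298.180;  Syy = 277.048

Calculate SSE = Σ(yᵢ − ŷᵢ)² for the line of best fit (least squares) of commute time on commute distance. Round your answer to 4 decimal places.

26.4524

b = Sxy/Sxx = 298.18/354.8 = 0.840417
SSE = Syy − b·Sxy = 277.048 − 0.840417·298.18 = 26.452418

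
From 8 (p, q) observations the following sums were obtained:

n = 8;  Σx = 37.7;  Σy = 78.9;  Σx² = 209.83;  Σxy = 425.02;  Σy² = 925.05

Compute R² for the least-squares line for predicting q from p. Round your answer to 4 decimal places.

0.5990

Sxx = Σx² − (Σx)²/n = 209.83 − 177.66125 = 32.16875
Sxy = Σxy − (Σx)(Σy)/n = 425.02 − 371.81625 = 53.20375
Syy = Σy² − (Σy)²/n = 925.05 − 778.15125 = 146.89875
R² = Sxy²/(Sxx·Syy) = (53.20375)²/(32.16875·146.89875) = 0.599007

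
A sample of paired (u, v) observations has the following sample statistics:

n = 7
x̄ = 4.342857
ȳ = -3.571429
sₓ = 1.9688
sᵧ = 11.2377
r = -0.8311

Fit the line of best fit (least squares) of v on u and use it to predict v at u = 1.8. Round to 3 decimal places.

8.491

b = r · sᵧ/sₓ = -0.8311 · 11.2377/1.9688 = -4.743830
a = ȳ − b·x̄ = -3.571429 − (-4.743830)·4.342857 = 17.030346
ŷ(1.8) = a + b·1.8 = 17.030346 + (-4.743830)·1.8 = 8.491452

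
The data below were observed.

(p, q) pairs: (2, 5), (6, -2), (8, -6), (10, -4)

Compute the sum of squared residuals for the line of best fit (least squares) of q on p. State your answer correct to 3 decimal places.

n = 4, Σx = 26, Σy = -7, Σxy = -90, Σx² = 204, Σy² = 81
Sxx = Σx² − (Σx)²/n = 204 − 169 = 35
Sxy = Σxy − (Σx)(Σy)/n = -90 − (-45.5) = -44.5
Syy = Σy² − (Σy)²/n = 81 − 12.25 = 68.75
b = Sxy/Sxx = -44.5/35 = -1.271429
SSE = Syy − b·Sxy = 68.75 − (-1.271429)·(-44.5) = 12.171429

12.171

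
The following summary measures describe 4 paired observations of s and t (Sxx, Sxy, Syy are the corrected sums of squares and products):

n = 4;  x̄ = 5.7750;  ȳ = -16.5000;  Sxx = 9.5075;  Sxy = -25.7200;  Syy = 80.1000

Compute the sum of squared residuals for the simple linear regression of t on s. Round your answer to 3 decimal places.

b = Sxy/Sxx = -25.72/9.5075 = -2.705233
SSE = Syy − b·Sxy = 80.1 − (-2.705233)·(-25.72) = 10.521415

10.521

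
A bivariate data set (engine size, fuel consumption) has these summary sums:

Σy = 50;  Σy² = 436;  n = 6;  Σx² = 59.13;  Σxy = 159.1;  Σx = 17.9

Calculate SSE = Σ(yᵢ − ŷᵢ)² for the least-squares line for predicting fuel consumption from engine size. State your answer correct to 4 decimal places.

Sxx = Σx² − (Σx)²/n = 59.13 − 53.401667 = 5.728333
Sxy = Σxy − (Σx)(Σy)/n = 159.1 − 149.166667 = 9.933333
Syy = Σy² − (Σy)²/n = 436 − 416.666667 = 19.333333
b = Sxy/Sxx = 9.933333/5.728333 = 1.734070
SSE = Syy − b·Sxy = 19.333333 − 1.734070·9.933333 = 2.108234

2.1082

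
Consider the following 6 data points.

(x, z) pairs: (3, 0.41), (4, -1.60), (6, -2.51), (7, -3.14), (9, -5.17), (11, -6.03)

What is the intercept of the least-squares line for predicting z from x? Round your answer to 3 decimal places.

n = 6, Σx = 40, Σy = -18.04, Σxy = -155.07, Σx² = 312
Sxx = Σx² − (Σx)²/n = 312 − 266.666667 = 45.333333
Sxy = Σxy − (Σx)(Σy)/n = -155.07 − (-120.266667) = -34.803333
b = Sxy/Sxx = -34.803333/45.333333 = -0.767721
a = ȳ − b·x̄ = -3.006667 − (-0.767721)·6.666667 = 2.111471

2.111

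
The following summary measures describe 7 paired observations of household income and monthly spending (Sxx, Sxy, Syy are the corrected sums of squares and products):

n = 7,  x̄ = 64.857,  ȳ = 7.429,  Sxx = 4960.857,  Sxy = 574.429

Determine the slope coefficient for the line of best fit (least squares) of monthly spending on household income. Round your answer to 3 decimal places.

0.116

b = Sxy/Sxx = 574.429/4960.857 = 0.115792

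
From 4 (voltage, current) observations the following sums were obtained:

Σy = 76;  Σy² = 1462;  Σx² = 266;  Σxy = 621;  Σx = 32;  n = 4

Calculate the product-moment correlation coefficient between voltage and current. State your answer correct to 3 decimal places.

Sxx = Σx² − (Σx)²/n = 266 − 256 = 10
Sxy = Σxy − (Σx)(Σy)/n = 621 − 608 = 13
Syy = Σy² − (Σy)²/n = 1462 − 1444 = 18
r = Sxy/√(Sxx·Syy) = 13/√(180) = 13/13.416408 = 0.968963

0.969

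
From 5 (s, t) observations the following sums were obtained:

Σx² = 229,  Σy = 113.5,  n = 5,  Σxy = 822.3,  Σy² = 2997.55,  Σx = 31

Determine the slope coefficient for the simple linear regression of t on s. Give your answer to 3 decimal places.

3.223

Sxx = Σx² − (Σx)²/n = 229 − 192.2 = 36.8
Sxy = Σxy − (Σx)(Σy)/n = 822.3 − 703.7 = 118.6
b = Sxy/Sxx = 118.6/36.8 = 3.222826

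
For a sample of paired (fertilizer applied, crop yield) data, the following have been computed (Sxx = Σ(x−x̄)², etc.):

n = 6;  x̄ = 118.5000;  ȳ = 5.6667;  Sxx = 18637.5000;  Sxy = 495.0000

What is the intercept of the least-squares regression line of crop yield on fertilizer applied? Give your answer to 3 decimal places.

b = Sxy/Sxx = 495/18637.5 = 0.026559
a = ȳ − b·x̄ = 5.6667 − 0.026559·118.5 = 2.519416

2.519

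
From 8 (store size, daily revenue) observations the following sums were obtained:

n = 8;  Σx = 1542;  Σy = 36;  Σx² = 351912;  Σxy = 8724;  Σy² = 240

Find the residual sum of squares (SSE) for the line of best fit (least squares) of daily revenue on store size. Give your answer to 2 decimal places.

19.74

Sxx = Σx² − (Σx)²/n = 351912 − 297220.5 = 54691.5
Sxy = Σxy − (Σx)(Σy)/n = 8724 − 6939 = 1785
Syy = Σy² − (Σy)²/n = 240 − 162 = 78
b = Sxy/Sxx = 1785/54691.5 = 0.032638
SSE = Syy − b·Sxy = 78 − 0.032638·1785 = 19.741861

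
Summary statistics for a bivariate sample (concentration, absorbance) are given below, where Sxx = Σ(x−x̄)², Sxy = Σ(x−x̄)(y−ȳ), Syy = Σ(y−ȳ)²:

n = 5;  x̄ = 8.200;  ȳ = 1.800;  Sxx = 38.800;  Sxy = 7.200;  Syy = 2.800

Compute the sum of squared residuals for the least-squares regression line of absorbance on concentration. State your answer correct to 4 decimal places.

1.4639

b = Sxy/Sxx = 7.2/38.8 = 0.185567
SSE = Syy − b·Sxy = 2.8 − 0.185567·7.2 = 1.463918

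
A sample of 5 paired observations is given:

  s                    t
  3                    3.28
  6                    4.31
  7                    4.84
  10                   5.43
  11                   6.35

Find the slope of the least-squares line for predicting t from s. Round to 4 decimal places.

0.3538

n = 5, Σx = 37, Σy = 24.21, Σxy = 193.73, Σx² = 315
Sxx = Σx² − (Σx)²/n = 315 − 273.8 = 41.2
Sxy = Σxy − (Σx)(Σy)/n = 193.73 − 179.154 = 14.576
b = Sxy/Sxx = 14.576/41.2 = 0.353786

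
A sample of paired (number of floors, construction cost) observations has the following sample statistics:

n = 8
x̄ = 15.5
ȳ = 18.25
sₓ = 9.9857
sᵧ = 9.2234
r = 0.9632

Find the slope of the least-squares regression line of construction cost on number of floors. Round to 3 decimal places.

b = r · sᵧ/sₓ = 0.9632 · 9.2234/9.9857 = 0.889670

0.890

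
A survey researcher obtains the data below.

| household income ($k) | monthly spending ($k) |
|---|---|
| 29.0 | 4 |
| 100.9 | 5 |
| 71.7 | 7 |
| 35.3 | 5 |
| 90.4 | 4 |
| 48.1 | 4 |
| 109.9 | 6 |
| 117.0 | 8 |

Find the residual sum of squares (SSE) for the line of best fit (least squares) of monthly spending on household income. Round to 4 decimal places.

10.5245

n = 8, Σx = 602.3, Σy = 43, Σxy = 3448.3, Σx² = 53661.57, Σy² = 247
Sxx = Σx² − (Σx)²/n = 53661.57 − 45345.66125 = 8315.90875
Sxy = Σxy − (Σx)(Σy)/n = 3448.3 − 3237.3625 = 210.9375
Syy = Σy² − (Σy)²/n = 247 − 231.125 = 15.875
b = Sxy/Sxx = 210.9375/8315.90875 = 0.025366
SSE = Syy − b·Sxy = 15.875 − 0.025366·210.9375 = 10.524457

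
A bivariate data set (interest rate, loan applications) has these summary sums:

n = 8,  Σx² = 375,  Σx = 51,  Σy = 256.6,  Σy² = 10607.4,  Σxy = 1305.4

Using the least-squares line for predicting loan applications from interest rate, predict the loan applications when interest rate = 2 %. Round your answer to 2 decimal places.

61.06

Sxx = Σx² − (Σx)²/n = 375 − 325.125 = 49.875
Sxy = Σxy − (Σx)(Σy)/n = 1305.4 − 1635.825 = -330.425
b = Sxy/Sxx = -330.425/49.875 = -6.625063
a = ȳ − b·x̄ = 32.075 − (-6.625063)·6.375 = 74.309774
ŷ(2) = a + b·2 = 74.309774 + (-6.625063)·2 = 61.059649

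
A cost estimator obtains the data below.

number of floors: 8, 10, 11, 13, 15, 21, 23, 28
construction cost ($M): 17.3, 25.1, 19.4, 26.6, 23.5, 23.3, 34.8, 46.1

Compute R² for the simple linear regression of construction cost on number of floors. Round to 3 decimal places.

0.736

n = 8, Σx = 129, Σy = 216.1, Σxy = 3881.6, Σx² = 2433, Σy² = 6444.61
Sxx = Σx² − (Σx)²/n = 2433 − 2080.125 = 352.875
Sxy = Σxy − (Σx)(Σy)/n = 3881.6 − 3484.6125 = 396.9875
Syy = Σy² − (Σy)²/n = 6444.61 − 5837.40125 = 607.20875
R² = Sxy²/(Sxx·Syy) = (396.9875)²/(352.875·607.20875) = 0.735520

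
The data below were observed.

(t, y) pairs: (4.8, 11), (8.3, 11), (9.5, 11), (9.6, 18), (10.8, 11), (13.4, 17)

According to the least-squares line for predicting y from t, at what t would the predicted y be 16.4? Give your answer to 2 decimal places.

n = 6, Σx = 56.4, Σy = 79, Σxy = 768, Σx² = 570.54
Sxx = Σx² − (Σx)²/n = 570.54 − 530.16 = 40.38
Sxy = Σxy − (Σx)(Σy)/n = 768 − 742.6 = 25.4
b = Sxy/Sxx = 25.4/40.38 = 0.629024
a = ȳ − b·x̄ = 13.166667 − 0.629024·9.4 = 7.253839
Set a + b·x = 16.4: x = (16.4 − 7.253839) / 0.629024 = 14.540236

14.54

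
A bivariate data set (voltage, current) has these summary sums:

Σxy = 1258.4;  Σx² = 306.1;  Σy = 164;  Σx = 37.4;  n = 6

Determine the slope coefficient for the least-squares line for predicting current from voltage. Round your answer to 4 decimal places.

Sxx = Σx² − (Σx)²/n = 306.1 − 233.126667 = 72.973333
Sxy = Σxy − (Σx)(Σy)/n = 1258.4 − 1022.266667 = 236.133333
b = Sxy/Sxx = 236.133333/72.973333 = 3.235885

3.2359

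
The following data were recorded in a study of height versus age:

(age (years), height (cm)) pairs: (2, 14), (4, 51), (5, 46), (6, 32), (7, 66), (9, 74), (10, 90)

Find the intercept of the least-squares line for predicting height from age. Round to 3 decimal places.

n = 7, Σx = 43, Σy = 373, Σxy = 2682, Σx² = 311
Sxx = Σx² − (Σx)²/n = 311 − 264.142857 = 46.857143
Sxy = Σxy − (Σx)(Σy)/n = 2682 − 2291.285714 = 390.714286
b = Sxy/Sxx = 390.714286/46.857143 = 8.338415
a = ȳ − b·x̄ = 53.285714 − 8.338415·6.142857 = 2.064024

2.064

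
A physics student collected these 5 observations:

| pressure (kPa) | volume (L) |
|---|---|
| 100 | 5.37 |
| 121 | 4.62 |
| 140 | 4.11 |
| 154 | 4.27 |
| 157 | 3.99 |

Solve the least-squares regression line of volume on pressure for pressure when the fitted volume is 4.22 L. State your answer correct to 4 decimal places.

145.9946

n = 5, Σx = 672, Σy = 22.36, Σxy = 2955.43, Σx² = 92606
Sxx = Σx² − (Σx)²/n = 92606 − 90316.8 = 2289.2
Sxy = Σxy − (Σx)(Σy)/n = 2955.43 − 3005.184 = -49.754
b = Sxy/Sxx = -49.754/2289.2 = -0.021734
a = ȳ − b·x̄ = 4.472 − (-0.021734)·134.4 = 7.393081
Set a + b·x = 4.22: x = (4.22 − 7.393081) / (-0.021734) = 145.994613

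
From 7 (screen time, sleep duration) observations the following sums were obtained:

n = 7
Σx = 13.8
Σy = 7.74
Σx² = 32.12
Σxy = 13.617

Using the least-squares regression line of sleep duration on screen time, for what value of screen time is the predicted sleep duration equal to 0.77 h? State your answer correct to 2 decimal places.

2.98

Sxx = Σx² − (Σx)²/n = 32.12 − 27.205714 = 4.914286
Sxy = Σxy − (Σx)(Σy)/n = 13.617 − 15.258857 = -1.641857
b = Sxy/Sxx = -1.641857/4.914286 = -0.334099
a = ȳ − b·x̄ = 1.105714 − (-0.334099)·1.971429 = 1.764366
Set a + b·x = 0.77: x = (0.77 − 1.764366) / (-0.334099) = 2.976264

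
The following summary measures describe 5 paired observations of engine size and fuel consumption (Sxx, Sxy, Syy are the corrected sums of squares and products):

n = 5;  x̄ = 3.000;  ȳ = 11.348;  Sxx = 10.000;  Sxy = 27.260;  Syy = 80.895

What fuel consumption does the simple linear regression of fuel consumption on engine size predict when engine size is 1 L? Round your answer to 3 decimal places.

b = Sxy/Sxx = 27.26/10 = 2.726
a = ȳ − b·x̄ = 11.348 − 2.726·3 = 3.17
ŷ(1) = a + b·1 = 3.17 + 2.726·1 = 5.896

5.896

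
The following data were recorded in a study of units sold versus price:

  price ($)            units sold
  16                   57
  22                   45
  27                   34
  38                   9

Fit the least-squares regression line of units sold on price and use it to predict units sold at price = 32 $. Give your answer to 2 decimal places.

n = 4, Σx = 103, Σy = 145, Σxy = 3162, Σx² = 2913
Sxx = Σx² − (Σx)²/n = 2913 − 2652.25 = 260.75
Sxy = Σxy − (Σx)(Σy)/n = 3162 − 3733.75 = -571.75
b = Sxy/Sxx = -571.75/260.75 = -2.192713
a = ȳ − b·x̄ = 36.25 − (-2.192713)·25.75 = 92.712368
ŷ(32) = a + b·32 = 92.712368 + (-2.192713)·32 = 22.545542

22.55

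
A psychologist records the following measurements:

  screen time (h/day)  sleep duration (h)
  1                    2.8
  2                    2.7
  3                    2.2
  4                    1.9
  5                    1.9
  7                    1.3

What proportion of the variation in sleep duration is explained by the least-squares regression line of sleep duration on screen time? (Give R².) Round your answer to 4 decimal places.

n = 6, Σx = 22, Σy = 12.8, Σxy = 41, Σx² = 104, Σy² = 28.88
Sxx = Σx² − (Σx)²/n = 104 − 80.666667 = 23.333333
Sxy = Σxy − (Σx)(Σy)/n = 41 − 46.933333 = -5.933333
Syy = Σy² − (Σy)²/n = 28.88 − 27.306667 = 1.573333
R² = Sxy²/(Sxx·Syy) = (-5.933333)²/(23.333333·1.573333) = 0.958959

0.9590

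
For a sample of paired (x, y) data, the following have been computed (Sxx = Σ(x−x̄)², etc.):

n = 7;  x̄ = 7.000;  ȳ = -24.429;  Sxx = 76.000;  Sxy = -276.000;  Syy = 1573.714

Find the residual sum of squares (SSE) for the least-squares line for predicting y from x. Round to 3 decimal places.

b = Sxy/Sxx = -276/76 = -3.631579
SSE = Syy − b·Sxy = 1573.714 − (-3.631579)·(-276) = 571.398211

571.398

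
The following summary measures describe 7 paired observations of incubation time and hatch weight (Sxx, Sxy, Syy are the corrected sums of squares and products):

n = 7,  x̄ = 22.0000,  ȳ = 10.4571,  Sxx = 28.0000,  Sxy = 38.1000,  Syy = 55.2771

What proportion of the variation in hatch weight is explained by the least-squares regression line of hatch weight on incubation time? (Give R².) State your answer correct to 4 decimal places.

R² = Sxy²/(Sxx·Syy) = (38.1)²/(28·55.2771) = 0.937879

0.9379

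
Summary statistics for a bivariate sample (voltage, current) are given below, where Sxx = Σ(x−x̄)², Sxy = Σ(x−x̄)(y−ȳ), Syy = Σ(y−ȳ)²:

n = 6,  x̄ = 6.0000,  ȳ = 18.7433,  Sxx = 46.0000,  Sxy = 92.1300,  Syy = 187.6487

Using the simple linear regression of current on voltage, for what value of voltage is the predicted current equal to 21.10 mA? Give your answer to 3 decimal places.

b = Sxy/Sxx = 92.13/46 = 2.002826
a = ȳ − b·x̄ = 18.7433 − 2.002826·6 = 6.726343
Set a + b·x = 21.10: x = (21.10 − 6.726343) / 2.002826 = 7.176687

7.177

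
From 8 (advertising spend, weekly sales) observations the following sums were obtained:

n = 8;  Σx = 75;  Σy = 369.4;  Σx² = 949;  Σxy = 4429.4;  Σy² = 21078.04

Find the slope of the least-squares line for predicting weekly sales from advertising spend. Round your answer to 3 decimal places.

Sxx = Σx² − (Σx)²/n = 949 − 703.125 = 245.875
Sxy = Σxy − (Σx)(Σy)/n = 4429.4 − 3463.125 = 966.275
b = Sxy/Sxx = 966.275/245.875 = 3.929944

3.930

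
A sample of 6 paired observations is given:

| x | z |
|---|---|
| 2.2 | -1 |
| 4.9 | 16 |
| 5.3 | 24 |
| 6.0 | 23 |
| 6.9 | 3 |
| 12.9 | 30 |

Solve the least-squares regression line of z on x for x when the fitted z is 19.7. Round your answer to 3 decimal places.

8.075

n = 6, Σx = 38.2, Σy = 95, Σxy = 749.1, Σx² = 306.96
Sxx = Σx² − (Σx)²/n = 306.96 − 243.206667 = 63.753333
Sxy = Σxy − (Σx)(Σy)/n = 749.1 − 604.833333 = 144.266667
b = Sxy/Sxx = 144.266667/63.753333 = 2.262888
a = ȳ − b·x̄ = 15.833333 − 2.262888·6.366667 = 1.426278
Set a + b·x = 19.7: x = (19.7 − 1.426278) / 2.262888 = 8.075397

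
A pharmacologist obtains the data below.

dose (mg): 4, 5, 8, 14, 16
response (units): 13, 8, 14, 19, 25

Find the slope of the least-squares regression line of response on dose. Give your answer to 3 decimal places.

n = 5, Σx = 47, Σy = 79, Σxy = 870, Σx² = 557
Sxx = Σx² − (Σx)²/n = 557 − 441.8 = 115.2
Sxy = Σxy − (Σx)(Σy)/n = 870 − 742.6 = 127.4
b = Sxy/Sxx = 127.4/115.2 = 1.105903

1.106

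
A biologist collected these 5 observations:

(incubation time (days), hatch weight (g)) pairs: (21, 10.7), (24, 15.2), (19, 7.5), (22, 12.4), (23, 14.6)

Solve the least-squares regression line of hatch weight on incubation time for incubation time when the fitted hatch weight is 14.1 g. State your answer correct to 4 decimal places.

n = 5, Σx = 109, Σy = 60.4, Σxy = 1340.6, Σx² = 2391
Sxx = Σx² − (Σx)²/n = 2391 − 2376.2 = 14.8
Sxy = Σxy − (Σx)(Σy)/n = 1340.6 − 1316.72 = 23.88
b = Sxy/Sxx = 23.88/14.8 = 1.613514
a = ȳ − b·x̄ = 12.08 − 1.613514·21.8 = -23.094595
Set a + b·x = 14.1: x = (14.1 − (-23.094595)) / 1.613514 = 23.051926

23.0519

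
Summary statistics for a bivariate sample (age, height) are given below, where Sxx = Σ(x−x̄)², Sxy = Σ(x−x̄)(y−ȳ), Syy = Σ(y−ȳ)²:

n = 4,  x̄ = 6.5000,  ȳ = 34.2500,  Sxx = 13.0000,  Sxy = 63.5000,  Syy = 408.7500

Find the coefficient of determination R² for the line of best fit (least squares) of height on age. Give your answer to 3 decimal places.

0.759

R² = Sxy²/(Sxx·Syy) = (63.5)²/(13·408.75) = 0.758833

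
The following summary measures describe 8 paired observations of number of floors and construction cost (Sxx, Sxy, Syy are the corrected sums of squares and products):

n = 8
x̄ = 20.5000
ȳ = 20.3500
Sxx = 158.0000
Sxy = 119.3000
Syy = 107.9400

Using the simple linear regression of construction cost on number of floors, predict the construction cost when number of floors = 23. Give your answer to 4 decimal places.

b = Sxy/Sxx = 119.3/158 = 0.755063
a = ȳ − b·x̄ = 20.35 − 0.755063·20.5 = 4.871203
ŷ(23) = a + b·23 = 4.871203 + 0.755063·23 = 22.237658

22.2377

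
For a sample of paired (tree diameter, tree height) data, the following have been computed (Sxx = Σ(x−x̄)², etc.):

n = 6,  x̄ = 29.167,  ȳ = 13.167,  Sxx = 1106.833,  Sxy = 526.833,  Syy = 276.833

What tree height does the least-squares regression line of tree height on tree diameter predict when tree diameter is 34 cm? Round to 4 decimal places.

b = Sxy/Sxx = 526.833/1106.833 = 0.475982
a = ȳ − b·x̄ = 13.167 − 0.475982·29.167 = -0.715978
ŷ(34) = a + b·34 = -0.715978 + 0.475982·34 = 15.467423

15.4674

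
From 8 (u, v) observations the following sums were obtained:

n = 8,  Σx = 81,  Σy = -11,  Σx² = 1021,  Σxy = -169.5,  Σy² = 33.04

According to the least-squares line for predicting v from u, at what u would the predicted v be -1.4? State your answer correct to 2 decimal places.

10.21

Sxx = Σx² − (Σx)²/n = 1021 − 820.125 = 200.875
Sxy = Σxy − (Σx)(Σy)/n = -169.5 − (-111.375) = -58.125
b = Sxy/Sxx = -58.125/200.875 = -0.289359
a = ȳ − b·x̄ = -1.375 − (-0.289359)·10.125 = 1.554760
Set a + b·x = -1.4: x = (-1.4 − 1.554760) / (-0.289359) = 10.211398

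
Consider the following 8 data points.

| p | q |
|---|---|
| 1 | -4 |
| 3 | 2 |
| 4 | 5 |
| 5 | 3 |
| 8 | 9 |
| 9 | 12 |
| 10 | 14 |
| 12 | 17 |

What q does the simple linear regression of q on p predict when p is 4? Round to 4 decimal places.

2.7402

n = 8, Σx = 52, Σy = 58, Σxy = 561, Σx² = 440
Sxx = Σx² − (Σx)²/n = 440 − 338 = 102
Sxy = Σxy − (Σx)(Σy)/n = 561 − 377 = 184
b = Sxy/Sxx = 184/102 = 1.803922
a = ȳ − b·x̄ = 7.25 − 1.803922·6.5 = -4.475490
ŷ(4) = a + b·4 = -4.475490 + 1.803922·4 = 2.740196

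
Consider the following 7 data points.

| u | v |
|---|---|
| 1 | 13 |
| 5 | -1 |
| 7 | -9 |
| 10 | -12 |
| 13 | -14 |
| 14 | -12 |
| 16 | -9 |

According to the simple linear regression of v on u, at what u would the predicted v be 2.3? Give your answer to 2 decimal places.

n = 7, Σx = 66, Σy = -44, Σxy = -669, Σx² = 796
Sxx = Σx² − (Σx)²/n = 796 − 622.285714 = 173.714286
Sxy = Σxy − (Σx)(Σy)/n = -669 − (-414.857143) = -254.142857
b = Sxy/Sxx = -254.142857/173.714286 = -1.462993
a = ȳ − b·x̄ = -6.285714 − (-1.462993)·9.428571 = 7.508224
Set a + b·x = 2.3: x = (2.3 − 7.508224) / (-1.462993) = 3.559978

3.56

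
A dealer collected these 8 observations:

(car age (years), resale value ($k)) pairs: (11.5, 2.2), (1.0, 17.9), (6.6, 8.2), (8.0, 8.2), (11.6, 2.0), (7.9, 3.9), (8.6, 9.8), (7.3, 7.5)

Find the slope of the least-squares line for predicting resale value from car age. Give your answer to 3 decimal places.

-1.439

n = 8, Σx = 62.5, Σy = 59.7, Σxy = 355.96, Σx² = 565.03
Sxx = Σx² − (Σx)²/n = 565.03 − 488.28125 = 76.74875
Sxy = Σxy − (Σx)(Σy)/n = 355.96 − 466.40625 = -110.44625
b = Sxy/Sxx = -110.44625/76.74875 = -1.439063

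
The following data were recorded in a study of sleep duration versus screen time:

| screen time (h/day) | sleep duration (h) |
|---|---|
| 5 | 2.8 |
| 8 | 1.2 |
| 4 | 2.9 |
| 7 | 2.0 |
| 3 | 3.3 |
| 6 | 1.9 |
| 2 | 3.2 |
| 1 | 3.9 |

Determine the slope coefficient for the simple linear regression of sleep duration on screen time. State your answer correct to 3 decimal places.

n = 8, Σx = 36, Σy = 21.2, Σxy = 80.8, Σx² = 204
Sxx = Σx² − (Σx)²/n = 204 − 162 = 42
Sxy = Σxy − (Σx)(Σy)/n = 80.8 − 95.4 = -14.6
b = Sxy/Sxx = -14.6/42 = -0.347619

-0.348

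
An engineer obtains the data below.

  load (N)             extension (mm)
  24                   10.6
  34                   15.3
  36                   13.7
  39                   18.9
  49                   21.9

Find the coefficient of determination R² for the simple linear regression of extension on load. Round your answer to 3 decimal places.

0.903

n = 5, Σx = 182, Σy = 80.4, Σxy = 3078, Σx² = 6950, Σy² = 1370.96
Sxx = Σx² − (Σx)²/n = 6950 − 6624.8 = 325.2
Sxy = Σxy − (Σx)(Σy)/n = 3078 − 2926.56 = 151.44
Syy = Σy² − (Σy)²/n = 1370.96 − 1292.832 = 78.128
R² = Sxy²/(Sxx·Syy) = (151.44)²/(325.2·78.128) = 0.902660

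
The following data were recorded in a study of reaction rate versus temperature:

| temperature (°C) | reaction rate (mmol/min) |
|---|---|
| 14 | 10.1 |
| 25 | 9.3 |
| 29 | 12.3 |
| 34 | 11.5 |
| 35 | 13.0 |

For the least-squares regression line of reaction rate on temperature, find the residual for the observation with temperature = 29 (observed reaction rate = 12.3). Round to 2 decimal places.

0.86

n = 5, Σx = 137, Σy = 56.2, Σxy = 1576.6, Σx² = 4043
Sxx = Σx² − (Σx)²/n = 4043 − 3753.8 = 289.2
Sxy = Σxy − (Σx)(Σy)/n = 1576.6 − 1539.88 = 36.72
b = Sxy/Sxx = 36.72/289.2 = 0.126971
a = ȳ − b·x̄ = 11.24 − 0.126971·27.4 = 7.760996
ŷ(29) = 7.760996 + 0.126971·29 = 11.443154
residual = y − ŷ = 12.3 − 11.443154 = 0.856846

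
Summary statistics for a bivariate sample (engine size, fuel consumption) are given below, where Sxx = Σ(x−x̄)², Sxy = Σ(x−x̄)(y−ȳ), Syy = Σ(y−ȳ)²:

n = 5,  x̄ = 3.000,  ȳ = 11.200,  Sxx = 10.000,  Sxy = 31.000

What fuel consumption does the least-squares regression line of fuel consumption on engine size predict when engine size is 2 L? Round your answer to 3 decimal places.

b = Sxy/Sxx = 31/10 = 3.1
a = ȳ − b·x̄ = 11.2 − 3.1·3 = 1.9
ŷ(2) = a + b·2 = 1.9 + 3.1·2 = 8.1

8.100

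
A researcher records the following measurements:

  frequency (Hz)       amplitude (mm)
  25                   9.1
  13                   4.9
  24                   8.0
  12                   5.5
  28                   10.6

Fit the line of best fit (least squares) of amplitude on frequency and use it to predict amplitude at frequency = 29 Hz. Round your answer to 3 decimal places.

n = 5, Σx = 102, Σy = 38.1, Σxy = 846, Σx² = 2298
Sxx = Σx² − (Σx)²/n = 2298 − 2080.8 = 217.2
Sxy = Σxy − (Σx)(Σy)/n = 846 − 777.24 = 68.76
b = Sxy/Sxx = 68.76/217.2 = 0.316575
a = ȳ − b·x̄ = 7.62 − 0.316575·20.4 = 1.161878
ŷ(29) = a + b·29 = 1.161878 + 0.316575·29 = 10.342541

10.343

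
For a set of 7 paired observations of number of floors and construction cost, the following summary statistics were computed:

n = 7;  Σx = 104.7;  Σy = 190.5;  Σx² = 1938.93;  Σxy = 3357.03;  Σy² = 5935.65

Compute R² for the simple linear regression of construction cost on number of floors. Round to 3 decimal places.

Sxx = Σx² − (Σx)²/n = 1938.93 − 1566.012857 = 372.917143
Sxy = Σxy − (Σx)(Σy)/n = 3357.03 − 2849.335714 = 507.694286
Syy = Σy² − (Σy)²/n = 5935.65 − 5184.321429 = 751.328571
R² = Sxy²/(Sxx·Syy) = (507.694286)²/(372.917143·751.328571) = 0.919946

0.920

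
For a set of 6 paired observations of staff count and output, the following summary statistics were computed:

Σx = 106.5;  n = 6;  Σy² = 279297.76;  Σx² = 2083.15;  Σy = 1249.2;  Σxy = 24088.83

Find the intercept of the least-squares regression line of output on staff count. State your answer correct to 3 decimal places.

31.825

Sxx = Σx² − (Σx)²/n = 2083.15 − 1890.375 = 192.775
Sxy = Σxy − (Σx)(Σy)/n = 24088.83 − 22173.3 = 1915.53
b = Sxy/Sxx = 1915.53/192.775 = 9.936610
a = ȳ − b·x̄ = 208.2 − 9.936610·17.75 = 31.825172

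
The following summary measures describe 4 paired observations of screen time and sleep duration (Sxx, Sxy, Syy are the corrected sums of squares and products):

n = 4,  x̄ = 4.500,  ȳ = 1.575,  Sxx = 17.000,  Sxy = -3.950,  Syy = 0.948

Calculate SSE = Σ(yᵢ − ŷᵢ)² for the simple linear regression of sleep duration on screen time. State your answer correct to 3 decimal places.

b = Sxy/Sxx = -3.95/17 = -0.232353
SSE = Syy − b·Sxy = 0.948 − (-0.232353)·(-3.95) = 0.030206

0.030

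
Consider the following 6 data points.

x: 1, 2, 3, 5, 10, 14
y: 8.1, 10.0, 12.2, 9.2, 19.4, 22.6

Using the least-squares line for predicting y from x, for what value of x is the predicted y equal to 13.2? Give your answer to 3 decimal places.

n = 6, Σx = 35, Σy = 81.5, Σxy = 621.1, Σx² = 335
Sxx = Σx² − (Σx)²/n = 335 − 204.166667 = 130.833333
Sxy = Σxy − (Σx)(Σy)/n = 621.1 − 475.416667 = 145.683333
b = Sxy/Sxx = 145.683333/130.833333 = 1.113503
a = ȳ − b·x̄ = 13.583333 − 1.113503·5.833333 = 7.087898
Set a + b·x = 13.2: x = (13.2 − 7.087898) / 1.113503 = 5.489074

5.489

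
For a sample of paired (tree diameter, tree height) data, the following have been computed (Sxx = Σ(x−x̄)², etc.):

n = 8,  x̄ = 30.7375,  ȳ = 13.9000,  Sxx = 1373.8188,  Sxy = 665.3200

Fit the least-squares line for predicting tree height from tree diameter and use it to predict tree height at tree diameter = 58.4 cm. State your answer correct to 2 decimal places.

b = Sxy/Sxx = 665.32/1373.8188 = 0.484285
a = ȳ − b·x̄ = 13.9 − 0.484285·30.7375 = -0.985714
ŷ(58.4) = a + b·58.4 = -0.985714 + 0.484285·58.4 = 27.296537

27.30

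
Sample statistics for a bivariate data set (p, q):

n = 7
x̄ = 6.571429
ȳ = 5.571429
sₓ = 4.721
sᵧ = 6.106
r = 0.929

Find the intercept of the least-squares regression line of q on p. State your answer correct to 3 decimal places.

b = r · sᵧ/sₓ = 0.929 · 6.106/4.721 = 1.201541
a = ȳ − b·x̄ = 5.571429 − 1.201541·6.571429 = -2.324411

-2.324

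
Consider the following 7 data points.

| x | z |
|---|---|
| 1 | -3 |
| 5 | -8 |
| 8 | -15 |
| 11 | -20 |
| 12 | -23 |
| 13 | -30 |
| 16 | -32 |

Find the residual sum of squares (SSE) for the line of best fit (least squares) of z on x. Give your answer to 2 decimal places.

26.17

n = 7, Σx = 66, Σy = -131, Σxy = -1561, Σx² = 780, Σy² = 3151
Sxx = Σx² − (Σx)²/n = 780 − 622.285714 = 157.714286
Sxy = Σxy − (Σx)(Σy)/n = -1561 − (-1235.142857) = -325.857143
Syy = Σy² − (Σy)²/n = 3151 − 2451.571429 = 699.428571
b = Sxy/Sxx = -325.857143/157.714286 = -2.066123
SSE = Syy − b·Sxy = 699.428571 − (-2.066123)·(-325.857143) = 26.167572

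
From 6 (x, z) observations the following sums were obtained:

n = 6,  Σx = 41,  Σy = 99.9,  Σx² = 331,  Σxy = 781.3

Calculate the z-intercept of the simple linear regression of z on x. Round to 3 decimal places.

3.389

Sxx = Σx² − (Σx)²/n = 331 − 280.166667 = 50.833333
Sxy = Σxy − (Σx)(Σy)/n = 781.3 − 682.65 = 98.65
b = Sxy/Sxx = 98.65/50.833333 = 1.940656
a = ȳ − b·x̄ = 16.65 − 1.940656·6.833333 = 3.388852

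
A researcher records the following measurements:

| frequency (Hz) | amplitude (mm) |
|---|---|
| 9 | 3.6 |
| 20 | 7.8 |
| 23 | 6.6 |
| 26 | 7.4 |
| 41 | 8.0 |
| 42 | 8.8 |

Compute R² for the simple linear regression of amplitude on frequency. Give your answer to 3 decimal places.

n = 6, Σx = 161, Σy = 42.2, Σxy = 1230.2, Σx² = 5131, Σy² = 313.56
Sxx = Σx² − (Σx)²/n = 5131 − 4320.166667 = 810.833333
Sxy = Σxy − (Σx)(Σy)/n = 1230.2 − 1132.366667 = 97.833333
Syy = Σy² − (Σy)²/n = 313.56 − 296.806667 = 16.753333
R² = Sxy²/(Sxx·Syy) = (97.833333)²/(810.833333·16.753333) = 0.704597

0.705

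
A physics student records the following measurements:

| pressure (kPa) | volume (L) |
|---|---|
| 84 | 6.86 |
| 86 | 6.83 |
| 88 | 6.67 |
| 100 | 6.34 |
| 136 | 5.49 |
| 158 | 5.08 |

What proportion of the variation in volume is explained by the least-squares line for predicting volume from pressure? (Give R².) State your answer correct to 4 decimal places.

0.9917

n = 6, Σx = 652, Σy = 37.27, Σxy = 3933.86, Σx² = 75656, Σy² = 234.3395
Sxx = Σx² − (Σx)²/n = 75656 − 70850.666667 = 4805.333333
Sxy = Σxy − (Σx)(Σy)/n = 3933.86 − 4050.006667 = -116.146667
Syy = Σy² − (Σy)²/n = 234.3395 − 231.508817 = 2.830683
R² = Sxy²/(Sxx·Syy) = (-116.146667)²/(4805.333333·2.830683) = 0.991742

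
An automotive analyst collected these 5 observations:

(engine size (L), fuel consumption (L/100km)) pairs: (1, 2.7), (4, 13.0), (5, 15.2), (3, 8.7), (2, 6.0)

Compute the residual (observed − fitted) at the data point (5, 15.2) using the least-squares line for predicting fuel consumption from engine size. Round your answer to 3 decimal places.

n = 5, Σx = 15, Σy = 45.6, Σxy = 168.8, Σx² = 55
Sxx = Σx² − (Σx)²/n = 55 − 45 = 10
Sxy = Σxy − (Σx)(Σy)/n = 168.8 − 136.8 = 32
b = Sxy/Sxx = 32/10 = 3.2
a = ȳ − b·x̄ = 9.12 − 3.2·3 = -0.48
ŷ(5) = -0.48 + 3.2·5 = 15.52
residual = y − ŷ = 15.2 − 15.52 = -0.32

-0.320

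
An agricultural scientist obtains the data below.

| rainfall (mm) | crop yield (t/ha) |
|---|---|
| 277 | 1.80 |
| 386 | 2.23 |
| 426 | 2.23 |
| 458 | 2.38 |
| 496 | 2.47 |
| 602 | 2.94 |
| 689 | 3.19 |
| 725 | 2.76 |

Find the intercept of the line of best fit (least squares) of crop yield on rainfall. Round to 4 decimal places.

1.1398

n = 8, Σx = 4059, Σy = 20, Σxy = 10593.31, Σx² = 2225731
Sxx = Σx² − (Σx)²/n = 2225731 − 2059435.125 = 166295.875
Sxy = Σxy − (Σx)(Σy)/n = 10593.31 − 10147.5 = 445.81
b = Sxy/Sxx = 445.81/166295.875 = 0.002681
a = ȳ − b·x̄ = 2.5 − 0.002681·507.375 = 1.139817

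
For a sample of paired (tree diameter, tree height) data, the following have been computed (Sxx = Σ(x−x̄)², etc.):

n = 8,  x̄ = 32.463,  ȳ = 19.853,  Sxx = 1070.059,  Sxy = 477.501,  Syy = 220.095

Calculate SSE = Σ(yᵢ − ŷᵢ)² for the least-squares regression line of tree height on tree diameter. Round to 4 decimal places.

7.0159

b = Sxy/Sxx = 477.501/1070.059 = 0.446238
SSE = Syy − b·Sxy = 220.095 − 0.446238·477.501 = 7.015903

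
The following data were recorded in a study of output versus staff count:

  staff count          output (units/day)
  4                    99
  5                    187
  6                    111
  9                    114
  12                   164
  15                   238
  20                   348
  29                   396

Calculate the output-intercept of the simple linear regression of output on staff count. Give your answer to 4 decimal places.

55.2790

n = 8, Σx = 100, Σy = 1657, Σxy = 27005, Σx² = 1768
Sxx = Σx² − (Σx)²/n = 1768 − 1250 = 518
Sxy = Σxy − (Σx)(Σy)/n = 27005 − 20712.5 = 6292.5
b = Sxy/Sxx = 6292.5/518 = 12.147683
a = ȳ − b·x̄ = 207.125 − 12.147683·12.5 = 55.278958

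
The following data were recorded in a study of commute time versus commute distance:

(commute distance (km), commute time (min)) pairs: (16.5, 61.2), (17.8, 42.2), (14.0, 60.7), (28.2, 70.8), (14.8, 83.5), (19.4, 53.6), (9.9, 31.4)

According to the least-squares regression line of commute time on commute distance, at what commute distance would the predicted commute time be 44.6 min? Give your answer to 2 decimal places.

n = 7, Σx = 120.6, Σy = 403.4, Σxy = 7193.82, Σx² = 2273.74
Sxx = Σx² − (Σx)²/n = 2273.74 − 2077.765714 = 195.974286
Sxy = Σxy − (Σx)(Σy)/n = 7193.82 − 6950.005714 = 243.814286
b = Sxy/Sxx = 243.814286/195.974286 = 1.244114
a = ȳ − b·x̄ = 57.628571 − 1.244114·17.228571 = 36.194270
Set a + b·x = 44.6: x = (44.6 − 36.194270) / 1.244114 = 6.756400

6.76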